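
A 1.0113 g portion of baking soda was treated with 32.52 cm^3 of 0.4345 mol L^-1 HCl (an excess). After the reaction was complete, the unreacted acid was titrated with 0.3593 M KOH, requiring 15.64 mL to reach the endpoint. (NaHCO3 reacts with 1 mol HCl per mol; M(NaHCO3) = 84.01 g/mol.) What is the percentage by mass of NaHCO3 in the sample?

Total n(HCl) added = 0.4345 x 0.03252 = 0.01413 mol.
n(KOH) used = 0.3593 x 0.01564 = 0.005619 mol, which equals the excess n(HCl).
So n(HCl) consumed by the sample = 0.01413 - 0.005619 = 0.008510 mol.
n(NaHCO3) = 0.008510 / 1 = 0.008510 mol.
mass NaHCO3 = 0.008510 x 84.01 = 0.7150 g, so %NaHCO3 = 0.7150/1.0113 x 100 = 70.7%.

70.7%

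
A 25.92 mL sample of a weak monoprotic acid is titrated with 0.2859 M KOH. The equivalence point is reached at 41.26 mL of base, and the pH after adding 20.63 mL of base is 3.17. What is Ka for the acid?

6.8 x 10^-4

20.63 mL is half of the equivalence volume, so this is the half-equivalence point where [HA] = [A^-].
At half-equivalence pH = pKa, so pKa = 3.17.
Ka = 10^(-3.17) = 6.8 x 10^-4.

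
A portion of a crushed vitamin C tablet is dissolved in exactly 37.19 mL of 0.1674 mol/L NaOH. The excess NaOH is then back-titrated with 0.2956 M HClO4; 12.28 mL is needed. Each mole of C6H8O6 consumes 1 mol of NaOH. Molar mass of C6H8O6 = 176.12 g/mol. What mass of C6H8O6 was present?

Total n(NaOH) added = 0.1674 x 0.03719 = 0.006226 mol.
n(HClO4) used = 0.2956 x 0.01228 = 0.003630 mol, which equals the excess n(NaOH).
So n(NaOH) consumed by the sample = 0.006226 - 0.003630 = 0.002596 mol.
n(C6H8O6) = 0.002596 / 1 = 0.002596 mol.
mass = 0.002596 mol x 176.12 g/mol = 0.457 g.

0.457 g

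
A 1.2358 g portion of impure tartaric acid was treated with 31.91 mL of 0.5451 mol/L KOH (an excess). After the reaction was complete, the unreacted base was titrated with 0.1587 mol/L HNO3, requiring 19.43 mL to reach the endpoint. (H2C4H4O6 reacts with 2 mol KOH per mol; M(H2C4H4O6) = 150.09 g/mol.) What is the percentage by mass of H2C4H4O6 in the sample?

86.9%

Total n(KOH) added = 0.5451 x 0.03191 = 0.01739 mol.
n(HNO3) used = 0.1587 x 0.01943 = 0.003084 mol, which equals the excess n(KOH).
So n(KOH) consumed by the sample = 0.01739 - 0.003084 = 0.01431 mol.
n(H2C4H4O6) = 0.01431 / 2 = 0.007155 mol.
mass H2C4H4O6 = 0.007155 x 150.09 = 1.074 g, so %H2C4H4O6 = 1.074/1.2358 x 100 = 86.9%.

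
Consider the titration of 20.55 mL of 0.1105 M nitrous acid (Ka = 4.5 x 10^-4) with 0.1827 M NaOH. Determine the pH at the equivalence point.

n(HNO2) = 0.1105 x 0.02055 = 0.002271 mol; V(NaOH) at equivalence = 0.002271/0.1827 = 0.01243 L.
At equivalence all the acid is converted to NO2-; total volume = 0.02055 + 0.01243 = 0.03298 L, so [NO2-] = 0.002271/0.03298 = 0.06886 M.
Kb = Kw/Ka = 1.0e-14 / 4.5 x 10^-4 = 2.22e-11.
[OH^-] = sqrt(Kb x [NO2-]) = sqrt(2.22e-11 x 0.06886) = 1.24e-6 M.
pOH = 5.91, so pH = 14.00 - 5.91 = 8.09.

8.09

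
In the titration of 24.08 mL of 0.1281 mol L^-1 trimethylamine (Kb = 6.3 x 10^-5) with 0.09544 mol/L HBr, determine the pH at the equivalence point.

5.53

n((CH3)3N) = 0.1281 x 0.02408 = 0.003085 mol; V(HBr) at equivalence = 0.003085/0.09544 = 0.03232 L.
At equivalence the base is fully converted to (CH3)3NH+; total volume = 0.05640 L, so [(CH3)3NH+] = 0.003085/0.05640 = 0.05469 M.
Ka((CH3)3NH+) = Kw/Kb = 1.0e-14 / 6.3 x 10^-5 = 1.59e-10.
[H^+] = sqrt(Ka x [(CH3)3NH+]) = sqrt(1.59e-10 x 0.05469) = 2.95e-6 M.
pH = -log(2.95e-6) = 5.53.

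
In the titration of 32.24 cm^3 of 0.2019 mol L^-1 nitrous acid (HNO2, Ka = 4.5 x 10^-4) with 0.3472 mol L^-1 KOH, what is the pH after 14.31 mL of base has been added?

Initial n(HNO2) = 0.2019 x 0.03224 = 0.006509 mol.
n(KOH) added = 0.3472 x 0.01431 = 0.004968 mol, converting that many moles of HNO2 to NO2-.
Remaining n(HNO2) = 0.001541 mol; n(NO2-) = 0.004968 mol.
By Henderson-Hasselbalch, pH = pKa + log([A^-]/[HA]) = 3.35 + log(0.004968/0.001541) = 3.35 + (+0.51) = 3.86.

3.86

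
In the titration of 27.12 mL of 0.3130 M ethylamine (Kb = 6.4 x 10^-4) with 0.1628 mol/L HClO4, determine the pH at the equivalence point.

n(C2H5NH2) = 0.3130 x 0.02712 = 0.008489 mol; V(HClO4) at equivalence = 0.008489/0.1628 = 0.05214 L.
At equivalence the base is fully converted to C2H5NH3+; total volume = 0.07926 L, so [C2H5NH3+] = 0.008489/0.07926 = 0.1071 M.
Ka(C2H5NH3+) = Kw/Kb = 1.0e-14 / 6.4 x 10^-4 = 1.56e-11.
[H^+] = sqrt(Ka x [C2H5NH3+]) = sqrt(1.56e-11 x 0.1071) = 1.29e-6 M.
pH = -log(1.29e-6) = 5.89.

5.89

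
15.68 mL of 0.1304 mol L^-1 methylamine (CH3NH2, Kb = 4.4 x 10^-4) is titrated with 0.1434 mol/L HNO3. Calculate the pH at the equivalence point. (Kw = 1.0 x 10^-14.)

n(CH3NH2) = 0.1304 x 0.01568 = 0.002045 mol; V(HNO3) at equivalence = 0.002045/0.1434 = 0.01426 L.
At equivalence the base is fully converted to CH3NH3+; total volume = 0.02994 L, so [CH3NH3+] = 0.002045/0.02994 = 0.06830 M.
Ka(CH3NH3+) = Kw/Kb = 1.0e-14 / 4.4 x 10^-4 = 2.27e-11.
[H^+] = sqrt(Ka x [CH3NH3+]) = sqrt(2.27e-11 x 0.06830) = 1.25e-6 M.
pH = -log(1.25e-6) = 5.90.

5.90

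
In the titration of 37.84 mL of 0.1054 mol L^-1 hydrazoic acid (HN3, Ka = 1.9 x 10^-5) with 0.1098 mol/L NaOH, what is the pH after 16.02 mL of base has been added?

Initial n(HN3) = 0.1054 x 0.03784 = 0.003988 mol.
n(NaOH) added = 0.1098 x 0.01602 = 0.001759 mol, converting that many moles of HN3 to N3-.
Remaining n(HN3) = 0.002229 mol; n(N3-) = 0.001759 mol.
By Henderson-Hasselbalch, pH = pKa + log([A^-]/[HA]) = 4.72 + log(0.001759/0.002229) = 4.72 + (-0.10) = 4.62.

4.62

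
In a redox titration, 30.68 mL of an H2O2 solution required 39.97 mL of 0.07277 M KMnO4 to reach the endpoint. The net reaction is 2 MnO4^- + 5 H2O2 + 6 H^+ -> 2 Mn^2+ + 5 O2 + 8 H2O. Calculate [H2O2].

n(KMnO4) = 0.07277 x 0.03997 = 0.002909 mol.
From the balanced equation, 2 mol KMnO4 reacts with 5 mol H2O2, so n(H2O2) = 0.002909 x 5/2 = 0.007272 mol.
[H2O2] = 0.007272 / 0.03068 L = 0.237 M.

0.237 M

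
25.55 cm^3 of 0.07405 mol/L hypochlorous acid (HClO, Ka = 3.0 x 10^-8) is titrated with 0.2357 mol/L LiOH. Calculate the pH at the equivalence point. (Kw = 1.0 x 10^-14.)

10.14

n(HClO) = 0.07405 x 0.02555 = 0.001892 mol; V(LiOH) at equivalence = 0.001892/0.2357 = 0.008027 L.
At equivalence all the acid is converted to ClO-; total volume = 0.02555 + 0.008027 = 0.03358 L, so [ClO-] = 0.001892/0.03358 = 0.05635 M.
Kb = Kw/Ka = 1.0e-14 / 3.0 x 10^-8 = 3.33e-7.
[OH^-] = sqrt(Kb x [ClO-]) = sqrt(3.33e-7 x 0.05635) = 0.000137 M.
pOH = 3.86, so pH = 14.00 - 3.86 = 10.14.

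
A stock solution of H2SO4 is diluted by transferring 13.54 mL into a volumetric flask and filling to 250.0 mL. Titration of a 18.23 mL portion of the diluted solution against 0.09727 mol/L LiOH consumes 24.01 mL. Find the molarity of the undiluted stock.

n(LiOH) = 0.09727 x 0.02401 = 0.002335 mol.
n(H2SO4) in the aliquot = 0.002335 x 1/2 = 0.001168 mol.
[diluted H2SO4] = 0.001168 / 0.01823 = 0.06406 M.
Dilution factor = 250.0/13.54 = 18.46, so [stock] = 0.06406 x 18.46 = 1.18 M.

1.18 M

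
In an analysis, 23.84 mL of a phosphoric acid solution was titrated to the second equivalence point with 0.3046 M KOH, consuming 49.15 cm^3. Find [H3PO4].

0.314 M

n(KOH) = 0.3046 x 0.04915 = 0.01497 mol.
At the second equivalence point, 2 mol OH^- react per mol H3PO4, so n(H3PO4) = 0.01497 / 2 = 0.007486 mol.
[H3PO4] = 0.007486 / 0.02384 L = 0.314 M.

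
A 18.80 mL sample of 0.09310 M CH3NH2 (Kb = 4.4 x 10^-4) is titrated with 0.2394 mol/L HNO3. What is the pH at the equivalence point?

n(CH3NH2) = 0.09310 x 0.01880 = 0.001750 mol; V(HNO3) at equivalence = 0.001750/0.2394 = 0.007311 L.
At equivalence the base is fully converted to CH3NH3+; total volume = 0.02611 L, so [CH3NH3+] = 0.001750/0.02611 = 0.06703 M.
Ka(CH3NH3+) = Kw/Kb = 1.0e-14 / 4.4 x 10^-4 = 2.27e-11.
[H^+] = sqrt(Ka x [CH3NH3+]) = sqrt(2.27e-11 x 0.06703) = 1.23e-6 M.
pH = -log(1.23e-6) = 5.91.

5.91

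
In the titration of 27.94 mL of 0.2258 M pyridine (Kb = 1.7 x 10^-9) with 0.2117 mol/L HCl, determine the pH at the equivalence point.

3.10

n(C5H5N) = 0.2258 x 0.02794 = 0.006309 mol; V(HCl) at equivalence = 0.006309/0.2117 = 0.02980 L.
At equivalence the base is fully converted to C5H5NH+; total volume = 0.05774 L, so [C5H5NH+] = 0.006309/0.05774 = 0.1093 M.
Ka(C5H5NH+) = Kw/Kb = 1.0e-14 / 1.7 x 10^-9 = 5.88e-6.
[H^+] = sqrt(Ka x [C5H5NH+]) = sqrt(5.88e-6 x 0.1093) = 0.000802 M.
pH = -log(0.000802) = 3.10.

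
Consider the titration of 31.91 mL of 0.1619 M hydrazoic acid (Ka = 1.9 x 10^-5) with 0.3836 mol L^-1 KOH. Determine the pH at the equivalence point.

8.89

n(HN3) = 0.1619 x 0.03191 = 0.005166 mol; V(KOH) at equivalence = 0.005166/0.3836 = 0.01347 L.
At equivalence all the acid is converted to N3-; total volume = 0.03191 + 0.01347 = 0.04538 L, so [N3-] = 0.005166/0.04538 = 0.1138 M.
Kb = Kw/Ka = 1.0e-14 / 1.9 x 10^-5 = 5.26e-10.
[OH^-] = sqrt(Kb x [N3-]) = sqrt(5.26e-10 x 0.1138) = 7.74e-6 M.
pOH = 5.11, so pH = 14.00 - 5.11 = 8.89.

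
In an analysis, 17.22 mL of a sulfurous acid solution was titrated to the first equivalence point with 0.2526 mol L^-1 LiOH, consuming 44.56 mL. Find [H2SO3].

0.654 M

n(LiOH) = 0.2526 x 0.04456 = 0.01126 mol.
At the first equivalence point, 1 mol OH^- react per mol H2SO3, so n(H2SO3) = 0.01126 / 1 = 0.01126 mol.
[H2SO3] = 0.01126 / 0.01722 L = 0.654 M.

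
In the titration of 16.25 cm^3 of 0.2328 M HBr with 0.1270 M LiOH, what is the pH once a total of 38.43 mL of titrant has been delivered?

n(acid) = 0.2328 x 0.01625 = 0.003783 mol; n(LiOH) added = 0.1270 x 0.03843 = 0.004881 mol.
Base is in excess by 0.004881 - 0.003783 = 0.001098 mol in a total volume of 0.05468 L.
[OH^-] = 0.001098/0.05468 = 0.02007 M, so pOH = 1.70 and pH = 14.00 - 1.70 = 12.30.

12.30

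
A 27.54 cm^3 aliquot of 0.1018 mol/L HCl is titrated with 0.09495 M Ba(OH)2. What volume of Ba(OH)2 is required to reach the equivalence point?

n(HCl) = 0.1018 mol/L x 0.02754 L = 0.002804 mol.
The neutralisation is 2 HCl : 1 Ba(OH)2, so n(Ba(OH)2) = 0.002804 x 1/2 = 0.001402 mol.
V(Ba(OH)2) = 0.001402 / 0.09495 = 0.01476 L = 14.8 mL.

14.8 mL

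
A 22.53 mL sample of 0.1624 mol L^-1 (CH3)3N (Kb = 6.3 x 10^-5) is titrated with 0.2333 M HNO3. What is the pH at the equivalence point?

5.41

n((CH3)3N) = 0.1624 x 0.02253 = 0.003659 mol; V(HNO3) at equivalence = 0.003659/0.2333 = 0.01568 L.
At equivalence the base is fully converted to (CH3)3NH+; total volume = 0.03821 L, so [(CH3)3NH+] = 0.003659/0.03821 = 0.09575 M.
Ka((CH3)3NH+) = Kw/Kb = 1.0e-14 / 6.3 x 10^-5 = 1.59e-10.
[H^+] = sqrt(Ka x [(CH3)3NH+]) = sqrt(1.59e-10 x 0.09575) = 3.90e-6 M.
pH = -log(3.90e-6) = 5.41.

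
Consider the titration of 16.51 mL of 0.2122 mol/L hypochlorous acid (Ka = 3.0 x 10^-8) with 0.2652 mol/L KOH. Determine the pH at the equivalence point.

n(HClO) = 0.2122 x 0.01651 = 0.003503 mol; V(KOH) at equivalence = 0.003503/0.2652 = 0.01321 L.
At equivalence all the acid is converted to ClO-; total volume = 0.01651 + 0.01321 = 0.02972 L, so [ClO-] = 0.003503/0.02972 = 0.1179 M.
Kb = Kw/Ka = 1.0e-14 / 3.0 x 10^-8 = 3.33e-7.
[OH^-] = sqrt(Kb x [ClO-]) = sqrt(3.33e-7 x 0.1179) = 0.000198 M.
pOH = 3.70, so pH = 14.00 - 3.70 = 10.30.

10.30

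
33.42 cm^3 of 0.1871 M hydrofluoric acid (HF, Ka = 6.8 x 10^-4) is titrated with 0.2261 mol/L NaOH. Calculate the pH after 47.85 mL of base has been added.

12.75

n(acid) = 0.1871 x 0.03342 = 0.006253 mol; n(NaOH) added = 0.2261 x 0.04785 = 0.01082 mol.
Base is in excess by 0.01082 - 0.006253 = 0.004566 mol in a total volume of 0.08127 L.
[OH^-] = 0.004566/0.08127 = 0.05618 M, so pOH = 1.25 and pH = 14.00 - 1.25 = 12.75.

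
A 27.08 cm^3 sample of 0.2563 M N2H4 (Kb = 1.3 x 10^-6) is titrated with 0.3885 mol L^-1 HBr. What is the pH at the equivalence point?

4.46

n(N2H4) = 0.2563 x 0.02708 = 0.006941 mol; V(HBr) at equivalence = 0.006941/0.3885 = 0.01787 L.
At equivalence the base is fully converted to N2H5+; total volume = 0.04495 L, so [N2H5+] = 0.006941/0.04495 = 0.1544 M.
Ka(N2H5+) = Kw/Kb = 1.0e-14 / 1.3 x 10^-6 = 7.69e-9.
[H^+] = sqrt(Ka x [N2H5+]) = sqrt(7.69e-9 x 0.1544) = 3.45e-5 M.
pH = -log(3.45e-5) = 4.46.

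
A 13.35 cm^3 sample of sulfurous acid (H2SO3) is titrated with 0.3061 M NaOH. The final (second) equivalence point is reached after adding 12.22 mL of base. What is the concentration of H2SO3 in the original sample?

0.140 M

n(NaOH) = 0.3061 x 0.01222 = 0.003741 mol.
At the final (second) equivalence point, 2 mol OH^- react per mol H2SO3, so n(H2SO3) = 0.003741 / 2 = 0.001870 mol.
[H2SO3] = 0.001870 / 0.01335 L = 0.140 M.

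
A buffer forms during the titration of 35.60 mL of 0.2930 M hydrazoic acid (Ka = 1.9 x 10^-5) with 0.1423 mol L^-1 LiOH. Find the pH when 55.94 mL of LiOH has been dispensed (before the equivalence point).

Initial n(HN3) = 0.2930 x 0.03560 = 0.01043 mol.
n(LiOH) added = 0.1423 x 0.05594 = 0.007960 mol, converting that many moles of HN3 to N3-.
Remaining n(HN3) = 0.002471 mol; n(N3-) = 0.007960 mol.
By Henderson-Hasselbalch, pH = pKa + log([A^-]/[HA]) = 4.72 + log(0.007960/0.002471) = 4.72 + (+0.51) = 5.23.

5.23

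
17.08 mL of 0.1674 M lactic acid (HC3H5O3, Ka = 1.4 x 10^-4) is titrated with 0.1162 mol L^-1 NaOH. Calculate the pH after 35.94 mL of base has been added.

12.40

n(acid) = 0.1674 x 0.01708 = 0.002859 mol; n(NaOH) added = 0.1162 x 0.03594 = 0.004176 mol.
Base is in excess by 0.004176 - 0.002859 = 0.001317 mol in a total volume of 0.05302 L.
[OH^-] = 0.001317/0.05302 = 0.02484 M, so pOH = 1.60 and pH = 14.00 - 1.60 = 12.40.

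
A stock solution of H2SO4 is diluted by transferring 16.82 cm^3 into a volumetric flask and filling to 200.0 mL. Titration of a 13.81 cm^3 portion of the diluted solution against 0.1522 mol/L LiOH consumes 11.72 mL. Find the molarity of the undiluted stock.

0.768 M

n(LiOH) = 0.1522 x 0.01172 = 0.001784 mol.
n(H2SO4) in the aliquot = 0.001784 x 1/2 = 0.0008919 mol.
[diluted H2SO4] = 0.0008919 / 0.01381 = 0.06458 M.
Dilution factor = 200.0/16.82 = 11.89, so [stock] = 0.06458 x 11.89 = 0.768 M.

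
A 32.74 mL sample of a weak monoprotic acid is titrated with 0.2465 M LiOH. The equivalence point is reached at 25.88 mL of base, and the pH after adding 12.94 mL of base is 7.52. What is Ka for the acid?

3.0 x 10^-8

12.94 mL is half of the equivalence volume, so this is the half-equivalence point where [HA] = [A^-].
At half-equivalence pH = pKa, so pKa = 7.52.
Ka = 10^(-7.52) = 3.0 x 10^-8.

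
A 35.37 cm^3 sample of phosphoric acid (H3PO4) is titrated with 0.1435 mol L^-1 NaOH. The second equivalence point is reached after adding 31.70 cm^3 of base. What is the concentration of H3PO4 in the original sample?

n(NaOH) = 0.1435 x 0.03170 = 0.004549 mol.
At the second equivalence point, 2 mol OH^- react per mol H3PO4, so n(H3PO4) = 0.004549 / 2 = 0.002274 mol.
[H3PO4] = 0.002274 / 0.03537 L = 0.0643 M.

0.0643 M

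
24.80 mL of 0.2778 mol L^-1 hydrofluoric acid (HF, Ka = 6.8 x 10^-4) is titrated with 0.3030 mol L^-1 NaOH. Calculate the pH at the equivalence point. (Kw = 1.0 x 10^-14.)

8.16

n(HF) = 0.2778 x 0.02480 = 0.006889 mol; V(NaOH) at equivalence = 0.006889/0.3030 = 0.02274 L.
At equivalence all the acid is converted to F-; total volume = 0.02480 + 0.02274 = 0.04754 L, so [F-] = 0.006889/0.04754 = 0.1449 M.
Kb = Kw/Ka = 1.0e-14 / 6.8 x 10^-4 = 1.47e-11.
[OH^-] = sqrt(Kb x [F-]) = sqrt(1.47e-11 x 0.1449) = 1.46e-6 M.
pOH = 5.84, so pH = 14.00 - 5.84 = 8.16.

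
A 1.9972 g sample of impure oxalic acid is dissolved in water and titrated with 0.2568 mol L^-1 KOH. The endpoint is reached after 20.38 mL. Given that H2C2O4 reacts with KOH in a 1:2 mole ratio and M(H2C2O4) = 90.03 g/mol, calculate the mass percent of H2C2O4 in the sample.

11.8%

n(KOH) = 0.2568 x 0.02038 = 0.005234 mol.
n(H2C2O4) = 0.005234 / 2 = 0.002617 mol.
mass of H2C2O4 = 0.002617 x 90.03 = 0.2356 g.
% purity = 0.2356 / 1.9972 x 100 = 11.8%.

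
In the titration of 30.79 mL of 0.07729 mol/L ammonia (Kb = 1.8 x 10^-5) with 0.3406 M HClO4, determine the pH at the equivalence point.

n(NH3) = 0.07729 x 0.03079 = 0.002380 mol; V(HClO4) at equivalence = 0.002380/0.3406 = 0.006987 L.
At equivalence the base is fully converted to NH4+; total volume = 0.03778 L, so [NH4+] = 0.002380/0.03778 = 0.06299 M.
Ka(NH4+) = Kw/Kb = 1.0e-14 / 1.8 x 10^-5 = 5.56e-10.
[H^+] = sqrt(Ka x [NH4+]) = sqrt(5.56e-10 x 0.06299) = 5.92e-6 M.
pH = -log(5.92e-6) = 5.23.

5.23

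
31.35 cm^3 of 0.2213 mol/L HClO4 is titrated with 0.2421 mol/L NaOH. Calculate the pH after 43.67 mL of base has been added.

12.69

n(acid) = 0.2213 x 0.03135 = 0.006938 mol; n(NaOH) added = 0.2421 x 0.04367 = 0.01057 mol.
Base is in excess by 0.01057 - 0.006938 = 0.003635 mol in a total volume of 0.07502 L.
[OH^-] = 0.003635/0.07502 = 0.04845 M, so pOH = 1.31 and pH = 14.00 - 1.31 = 12.69.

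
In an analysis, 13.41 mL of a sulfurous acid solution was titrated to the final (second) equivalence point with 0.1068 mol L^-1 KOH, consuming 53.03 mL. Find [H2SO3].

0.211 M

n(KOH) = 0.1068 x 0.05303 = 0.005664 mol.
At the final (second) equivalence point, 2 mol OH^- react per mol H2SO3, so n(H2SO3) = 0.005664 / 2 = 0.002832 mol.
[H2SO3] = 0.002832 / 0.01341 L = 0.211 M.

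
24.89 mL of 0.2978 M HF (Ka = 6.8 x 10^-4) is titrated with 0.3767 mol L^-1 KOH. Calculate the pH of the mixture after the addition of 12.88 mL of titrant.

3.45

Initial n(HF) = 0.2978 x 0.02489 = 0.007412 mol.
n(KOH) added = 0.3767 x 0.01288 = 0.004852 mol, converting that many moles of HF to F-.
Remaining n(HF) = 0.002560 mol; n(F-) = 0.004852 mol.
By Henderson-Hasselbalch, pH = pKa + log([A^-]/[HA]) = 3.17 + log(0.004852/0.002560) = 3.17 + (+0.28) = 3.45.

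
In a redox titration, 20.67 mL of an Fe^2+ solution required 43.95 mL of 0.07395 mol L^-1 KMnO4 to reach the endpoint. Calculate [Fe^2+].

0.786 M

n(KMnO4) = 0.07395 x 0.04395 = 0.003250 mol.
From the balanced equation, 1 mol KMnO4 reacts with 5 mol Fe^2+, so n(Fe^2+) = 0.003250 x 5/1 = 0.01625 mol.
[Fe^2+] = 0.01625 / 0.02067 L = 0.786 M.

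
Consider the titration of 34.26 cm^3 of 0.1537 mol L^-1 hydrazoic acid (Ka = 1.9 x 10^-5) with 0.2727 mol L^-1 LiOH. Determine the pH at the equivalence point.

n(HN3) = 0.1537 x 0.03426 = 0.005266 mol; V(LiOH) at equivalence = 0.005266/0.2727 = 0.01931 L.
At equivalence all the acid is converted to N3-; total volume = 0.03426 + 0.01931 = 0.05357 L, so [N3-] = 0.005266/0.05357 = 0.09830 M.
Kb = Kw/Ka = 1.0e-14 / 1.9 x 10^-5 = 5.26e-10.
[OH^-] = sqrt(Kb x [N3-]) = sqrt(5.26e-10 x 0.09830) = 7.19e-6 M.
pOH = 5.14, so pH = 14.00 - 5.14 = 8.86.

8.86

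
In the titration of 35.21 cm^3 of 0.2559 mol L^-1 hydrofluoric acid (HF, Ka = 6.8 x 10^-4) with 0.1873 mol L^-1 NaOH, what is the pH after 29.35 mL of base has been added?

3.36

Initial n(HF) = 0.2559 x 0.03521 = 0.009010 mol.
n(NaOH) added = 0.1873 x 0.02935 = 0.005497 mol, converting that many moles of HF to F-.
Remaining n(HF) = 0.003513 mol; n(F-) = 0.005497 mol.
By Henderson-Hasselbalch, pH = pKa + log([A^-]/[HA]) = 3.17 + log(0.005497/0.003513) = 3.17 + (+0.19) = 3.36.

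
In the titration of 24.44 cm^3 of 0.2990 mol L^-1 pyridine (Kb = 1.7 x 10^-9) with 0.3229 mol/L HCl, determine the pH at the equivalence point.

3.02

n(C5H5N) = 0.2990 x 0.02444 = 0.007308 mol; V(HCl) at equivalence = 0.007308/0.3229 = 0.02263 L.
At equivalence the base is fully converted to C5H5NH+; total volume = 0.04707 L, so [C5H5NH+] = 0.007308/0.04707 = 0.1552 M.
Ka(C5H5NH+) = Kw/Kb = 1.0e-14 / 1.7 x 10^-9 = 5.88e-6.
[H^+] = sqrt(Ka x [C5H5NH+]) = sqrt(5.88e-6 x 0.1552) = 0.000956 M.
pH = -log(0.000956) = 3.02.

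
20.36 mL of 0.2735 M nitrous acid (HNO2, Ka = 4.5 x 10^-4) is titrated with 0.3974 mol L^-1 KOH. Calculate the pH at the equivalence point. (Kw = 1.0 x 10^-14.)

8.28

n(HNO2) = 0.2735 x 0.02036 = 0.005568 mol; V(KOH) at equivalence = 0.005568/0.3974 = 0.01401 L.
At equivalence all the acid is converted to NO2-; total volume = 0.02036 + 0.01401 = 0.03437 L, so [NO2-] = 0.005568/0.03437 = 0.1620 M.
Kb = Kw/Ka = 1.0e-14 / 4.5 x 10^-4 = 2.22e-11.
[OH^-] = sqrt(Kb x [NO2-]) = sqrt(2.22e-11 x 0.1620) = 1.90e-6 M.
pOH = 5.72, so pH = 14.00 - 5.72 = 8.28.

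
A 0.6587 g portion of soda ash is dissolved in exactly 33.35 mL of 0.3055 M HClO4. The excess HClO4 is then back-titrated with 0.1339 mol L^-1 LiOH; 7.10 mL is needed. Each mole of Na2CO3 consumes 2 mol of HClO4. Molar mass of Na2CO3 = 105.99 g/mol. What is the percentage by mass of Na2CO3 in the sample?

74.3%

Total n(HClO4) added = 0.3055 x 0.03335 = 0.01019 mol.
n(LiOH) used = 0.1339 x 0.007100 = 0.0009507 mol, which equals the excess n(HClO4).
So n(HClO4) consumed by the sample = 0.01019 - 0.0009507 = 0.009238 mol.
n(Na2CO3) = 0.009238 / 2 = 0.004619 mol.
mass Na2CO3 = 0.004619 x 105.99 = 0.4896 g, so %Na2CO3 = 0.4896/0.6587 x 100 = 74.3%.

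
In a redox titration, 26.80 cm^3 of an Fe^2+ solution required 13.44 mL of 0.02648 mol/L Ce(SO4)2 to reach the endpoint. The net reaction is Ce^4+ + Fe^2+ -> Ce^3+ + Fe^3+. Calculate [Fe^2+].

0.0133 M

n(Ce(SO4)2) = 0.02648 x 0.01344 = 0.0003559 mol.
From the balanced equation, 1 mol Ce(SO4)2 reacts with 1 mol Fe^2+, so n(Fe^2+) = 0.0003559 x 1/1 = 0.0003559 mol.
[Fe^2+] = 0.0003559 / 0.02680 L = 0.0133 M.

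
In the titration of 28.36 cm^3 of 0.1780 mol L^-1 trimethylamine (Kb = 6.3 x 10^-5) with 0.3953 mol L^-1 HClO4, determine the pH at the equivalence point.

5.36

n((CH3)3N) = 0.1780 x 0.02836 = 0.005048 mol; V(HClO4) at equivalence = 0.005048/0.3953 = 0.01277 L.
At equivalence the base is fully converted to (CH3)3NH+; total volume = 0.04113 L, so [(CH3)3NH+] = 0.005048/0.04113 = 0.1227 M.
Ka((CH3)3NH+) = Kw/Kb = 1.0e-14 / 6.3 x 10^-5 = 1.59e-10.
[H^+] = sqrt(Ka x [(CH3)3NH+]) = sqrt(1.59e-10 x 0.1227) = 4.41e-6 M.
pH = -log(4.41e-6) = 5.36.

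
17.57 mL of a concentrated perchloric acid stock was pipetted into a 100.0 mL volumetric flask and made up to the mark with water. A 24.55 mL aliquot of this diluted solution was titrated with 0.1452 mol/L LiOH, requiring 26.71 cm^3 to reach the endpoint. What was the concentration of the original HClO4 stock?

0.899 M

n(LiOH) = 0.1452 x 0.02671 = 0.003878 mol.
n(HClO4) in the aliquot = 0.003878 mol.
[diluted HClO4] = 0.003878 / 0.02455 = 0.1580 M.
Dilution factor = 100.0/17.57 = 5.692, so [stock] = 0.1580 x 5.692 = 0.899 M.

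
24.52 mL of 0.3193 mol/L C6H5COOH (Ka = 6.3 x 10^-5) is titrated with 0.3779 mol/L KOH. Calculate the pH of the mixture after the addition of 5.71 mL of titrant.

Initial n(C6H5COOH) = 0.3193 x 0.02452 = 0.007829 mol.
n(KOH) added = 0.3779 x 0.005710 = 0.002158 mol, converting that many moles of C6H5COOH to C6H5COO-.
Remaining n(C6H5COOH) = 0.005671 mol; n(C6H5COO-) = 0.002158 mol.
By Henderson-Hasselbalch, pH = pKa + log([A^-]/[HA]) = 4.20 + log(0.002158/0.005671) = 4.20 + (-0.42) = 3.78.

3.78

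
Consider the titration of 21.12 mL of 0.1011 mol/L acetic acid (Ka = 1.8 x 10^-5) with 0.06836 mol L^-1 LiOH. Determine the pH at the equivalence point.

n(CH3COOH) = 0.1011 x 0.02112 = 0.002135 mol; V(LiOH) at equivalence = 0.002135/0.06836 = 0.03124 L.
At equivalence all the acid is converted to CH3COO-; total volume = 0.02112 + 0.03124 = 0.05236 L, so [CH3COO-] = 0.002135/0.05236 = 0.04078 M.
Kb = Kw/Ka = 1.0e-14 / 1.8 x 10^-5 = 5.56e-10.
[OH^-] = sqrt(Kb x [CH3COO-]) = sqrt(5.56e-10 x 0.04078) = 4.76e-6 M.
pOH = 5.32, so pH = 14.00 - 5.32 = 8.68.

8.68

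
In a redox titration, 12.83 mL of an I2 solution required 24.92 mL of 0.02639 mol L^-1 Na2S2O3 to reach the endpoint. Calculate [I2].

0.0256 M

n(Na2S2O3) = 0.02639 x 0.02492 = 0.0006576 mol.
From the balanced equation, 2 mol Na2S2O3 reacts with 1 mol I2, so n(I2) = 0.0006576 x 1/2 = 0.0003288 mol.
[I2] = 0.0003288 / 0.01283 L = 0.0256 M.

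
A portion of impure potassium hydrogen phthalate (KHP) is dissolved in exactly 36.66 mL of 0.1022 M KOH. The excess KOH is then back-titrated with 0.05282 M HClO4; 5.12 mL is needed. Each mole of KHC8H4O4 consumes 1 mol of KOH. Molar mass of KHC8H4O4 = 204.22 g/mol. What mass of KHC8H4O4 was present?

Total n(KOH) added = 0.1022 x 0.03666 = 0.003747 mol.
n(HClO4) used = 0.05282 x 0.005120 = 0.0002704 mol, which equals the excess n(KOH).
So n(KOH) consumed by the sample = 0.003747 - 0.0002704 = 0.003476 mol.
n(KHC8H4O4) = 0.003476 / 1 = 0.003476 mol.
mass = 0.003476 mol x 204.22 g/mol = 0.710 g.

0.710 g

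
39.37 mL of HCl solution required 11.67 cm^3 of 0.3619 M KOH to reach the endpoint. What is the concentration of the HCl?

0.107 M

n(KOH) delivered = 0.3619 x 0.01167 = 0.004223 mol.
For a 1:1 reaction, n(HCl) = 0.004223 mol.
[HCl] = 0.004223 mol / 0.03937 L = 0.107 M.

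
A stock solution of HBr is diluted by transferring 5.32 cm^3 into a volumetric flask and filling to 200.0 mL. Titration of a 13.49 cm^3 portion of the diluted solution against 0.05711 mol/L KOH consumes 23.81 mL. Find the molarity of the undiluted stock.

n(KOH) = 0.05711 x 0.02381 = 0.001360 mol.
n(HBr) in the aliquot = 0.001360 mol.
[diluted HBr] = 0.001360 / 0.01349 = 0.1008 M.
Dilution factor = 200.0/5.320 = 37.59, so [stock] = 0.1008 x 37.59 = 3.79 M.

3.79 M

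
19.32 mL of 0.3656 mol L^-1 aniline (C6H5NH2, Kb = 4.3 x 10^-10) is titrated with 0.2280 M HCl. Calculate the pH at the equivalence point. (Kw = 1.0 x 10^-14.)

n(C6H5NH2) = 0.3656 x 0.01932 = 0.007063 mol; V(HCl) at equivalence = 0.007063/0.2280 = 0.03098 L.
At equivalence the base is fully converted to C6H5NH3+; total volume = 0.05030 L, so [C6H5NH3+] = 0.007063/0.05030 = 0.1404 M.
Ka(C6H5NH3+) = Kw/Kb = 1.0e-14 / 4.3 x 10^-10 = 2.33e-5.
[H^+] = sqrt(Ka x [C6H5NH3+]) = sqrt(2.33e-5 x 0.1404) = 0.00181 M.
pH = -log(0.00181) = 2.74.

2.74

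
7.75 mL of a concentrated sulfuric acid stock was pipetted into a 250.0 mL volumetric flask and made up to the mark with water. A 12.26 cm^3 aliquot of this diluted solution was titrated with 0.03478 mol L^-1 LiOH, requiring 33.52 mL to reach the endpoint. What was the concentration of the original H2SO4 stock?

1.53 M

n(LiOH) = 0.03478 x 0.03352 = 0.001166 mol.
n(H2SO4) in the aliquot = 0.001166 x 1/2 = 0.0005829 mol.
[diluted H2SO4] = 0.0005829 / 0.01226 = 0.04755 M.
Dilution factor = 250.0/7.750 = 32.26, so [stock] = 0.04755 x 32.26 = 1.53 M.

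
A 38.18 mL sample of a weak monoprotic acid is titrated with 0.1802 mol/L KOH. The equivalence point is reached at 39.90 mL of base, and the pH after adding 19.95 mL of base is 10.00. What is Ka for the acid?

19.95 mL is half of the equivalence volume, so this is the half-equivalence point where [HA] = [A^-].
At half-equivalence pH = pKa, so pKa = 10.00.
Ka = 10^(-10.00) = 1.0 x 10^-10.

1.0 x 10^-10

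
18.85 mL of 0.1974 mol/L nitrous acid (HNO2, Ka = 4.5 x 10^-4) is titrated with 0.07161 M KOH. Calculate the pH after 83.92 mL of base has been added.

12.35

n(acid) = 0.1974 x 0.01885 = 0.003721 mol; n(KOH) added = 0.07161 x 0.08392 = 0.006010 mol.
Base is in excess by 0.006010 - 0.003721 = 0.002289 mol in a total volume of 0.1028 L.
[OH^-] = 0.002289/0.1028 = 0.02227 M, so pOH = 1.65 and pH = 14.00 - 1.65 = 12.35.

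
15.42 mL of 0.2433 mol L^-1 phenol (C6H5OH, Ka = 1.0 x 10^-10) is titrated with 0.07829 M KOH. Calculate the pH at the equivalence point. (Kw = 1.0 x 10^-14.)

11.39

n(C6H5OH) = 0.2433 x 0.01542 = 0.003752 mol; V(KOH) at equivalence = 0.003752/0.07829 = 0.04792 L.
At equivalence all the acid is converted to C6H5O-; total volume = 0.01542 + 0.04792 = 0.06334 L, so [C6H5O-] = 0.003752/0.06334 = 0.05923 M.
Kb = Kw/Ka = 1.0e-14 / 1.0 x 10^-10 = 0.000100.
[OH^-] = sqrt(Kb x [C6H5O-]) = sqrt(0.000100 x 0.05923) = 0.00243 M.
pOH = 2.61, so pH = 14.00 - 2.61 = 11.39.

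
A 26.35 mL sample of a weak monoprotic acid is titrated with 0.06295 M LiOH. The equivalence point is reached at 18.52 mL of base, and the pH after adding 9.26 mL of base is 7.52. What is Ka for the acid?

9.26 mL is half of the equivalence volume, so this is the half-equivalence point where [HA] = [A^-].
At half-equivalence pH = pKa, so pKa = 7.52.
Ka = 10^(-7.52) = 3.0 x 10^-8.

3.0 x 10^-8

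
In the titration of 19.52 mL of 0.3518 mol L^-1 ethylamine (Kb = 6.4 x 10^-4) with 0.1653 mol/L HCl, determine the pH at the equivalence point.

n(C2H5NH2) = 0.3518 x 0.01952 = 0.006867 mol; V(HCl) at equivalence = 0.006867/0.1653 = 0.04154 L.
At equivalence the base is fully converted to C2H5NH3+; total volume = 0.06106 L, so [C2H5NH3+] = 0.006867/0.06106 = 0.1125 M.
Ka(C2H5NH3+) = Kw/Kb = 1.0e-14 / 6.4 x 10^-4 = 1.56e-11.
[H^+] = sqrt(Ka x [C2H5NH3+]) = sqrt(1.56e-11 x 0.1125) = 1.33e-6 M.
pH = -log(1.33e-6) = 5.88.

5.88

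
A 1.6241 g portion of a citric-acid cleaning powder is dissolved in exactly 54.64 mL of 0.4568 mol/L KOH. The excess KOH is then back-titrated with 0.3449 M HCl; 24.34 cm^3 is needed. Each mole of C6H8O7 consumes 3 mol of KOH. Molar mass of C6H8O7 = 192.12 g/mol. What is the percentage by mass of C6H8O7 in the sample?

Total n(KOH) added = 0.4568 x 0.05464 = 0.02496 mol.
n(HCl) used = 0.3449 x 0.02434 = 0.008395 mol, which equals the excess n(KOH).
So n(KOH) consumed by the sample = 0.02496 - 0.008395 = 0.01656 mol.
n(C6H8O7) = 0.01656 / 3 = 0.005522 mol.
mass C6H8O7 = 0.005522 x 192.12 = 1.061 g, so %C6H8O7 = 1.061/1.6241 x 100 = 65.3%.

65.3%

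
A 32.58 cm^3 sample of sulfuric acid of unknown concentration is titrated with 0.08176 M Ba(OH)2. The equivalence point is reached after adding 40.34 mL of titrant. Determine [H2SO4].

0.101 M

n(Ba(OH)2) delivered = 0.08176 x 0.04034 = 0.003298 mol.
For a 1:1 reaction, n(H2SO4) = 0.003298 mol.
[H2SO4] = 0.003298 mol / 0.03258 L = 0.101 M.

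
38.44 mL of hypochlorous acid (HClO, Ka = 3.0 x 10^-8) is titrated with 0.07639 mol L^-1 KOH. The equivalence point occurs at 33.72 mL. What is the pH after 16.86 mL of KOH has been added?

16.86 mL is exactly half the equivalence volume (33.72/2), i.e. the half-equivalence point.
There, n(HA) = n(A^-), so pH = pKa = -log(3.0 x 10^-8) = 7.52.

7.52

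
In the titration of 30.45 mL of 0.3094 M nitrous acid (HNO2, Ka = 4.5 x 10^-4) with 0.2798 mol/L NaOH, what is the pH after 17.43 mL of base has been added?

Initial n(HNO2) = 0.3094 x 0.03045 = 0.009421 mol.
n(NaOH) added = 0.2798 x 0.01743 = 0.004877 mol, converting that many moles of HNO2 to NO2-.
Remaining n(HNO2) = 0.004544 mol; n(NO2-) = 0.004877 mol.
By Henderson-Hasselbalch, pH = pKa + log([A^-]/[HA]) = 3.35 + log(0.004877/0.004544) = 3.35 + (+0.03) = 3.38.

3.38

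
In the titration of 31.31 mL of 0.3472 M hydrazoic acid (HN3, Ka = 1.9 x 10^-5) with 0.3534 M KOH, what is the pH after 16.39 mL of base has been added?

Initial n(HN3) = 0.3472 x 0.03131 = 0.01087 mol.
n(KOH) added = 0.3534 x 0.01639 = 0.005792 mol, converting that many moles of HN3 to N3-.
Remaining n(HN3) = 0.005079 mol; n(N3-) = 0.005792 mol.
By Henderson-Hasselbalch, pH = pKa + log([A^-]/[HA]) = 4.72 + log(0.005792/0.005079) = 4.72 + (+0.06) = 4.78.

4.78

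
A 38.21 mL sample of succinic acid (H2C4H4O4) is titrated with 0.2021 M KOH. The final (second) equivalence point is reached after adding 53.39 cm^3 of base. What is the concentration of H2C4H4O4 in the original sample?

0.141 M

n(KOH) = 0.2021 x 0.05339 = 0.01079 mol.
At the final (second) equivalence point, 2 mol OH^- react per mol H2C4H4O4, so n(H2C4H4O4) = 0.01079 / 2 = 0.005395 mol.
[H2C4H4O4] = 0.005395 / 0.03821 L = 0.141 M.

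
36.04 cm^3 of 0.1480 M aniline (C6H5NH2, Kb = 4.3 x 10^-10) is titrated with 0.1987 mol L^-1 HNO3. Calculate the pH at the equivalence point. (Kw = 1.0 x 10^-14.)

2.85

n(C6H5NH2) = 0.1480 x 0.03604 = 0.005334 mol; V(HNO3) at equivalence = 0.005334/0.1987 = 0.02684 L.
At equivalence the base is fully converted to C6H5NH3+; total volume = 0.06288 L, so [C6H5NH3+] = 0.005334/0.06288 = 0.08482 M.
Ka(C6H5NH3+) = Kw/Kb = 1.0e-14 / 4.3 x 10^-10 = 2.33e-5.
[H^+] = sqrt(Ka x [C6H5NH3+]) = sqrt(2.33e-5 x 0.08482) = 0.00140 M.
pH = -log(0.00140) = 2.85.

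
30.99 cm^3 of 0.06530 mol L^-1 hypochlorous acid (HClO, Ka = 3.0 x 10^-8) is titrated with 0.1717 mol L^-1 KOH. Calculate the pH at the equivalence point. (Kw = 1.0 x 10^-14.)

10.10

n(HClO) = 0.06530 x 0.03099 = 0.002024 mol; V(KOH) at equivalence = 0.002024/0.1717 = 0.01179 L.
At equivalence all the acid is converted to ClO-; total volume = 0.03099 + 0.01179 = 0.04278 L, so [ClO-] = 0.002024/0.04278 = 0.04731 M.
Kb = Kw/Ka = 1.0e-14 / 3.0 x 10^-8 = 3.33e-7.
[OH^-] = sqrt(Kb x [ClO-]) = sqrt(3.33e-7 x 0.04731) = 0.000126 M.
pOH = 3.90, so pH = 14.00 - 3.90 = 10.10.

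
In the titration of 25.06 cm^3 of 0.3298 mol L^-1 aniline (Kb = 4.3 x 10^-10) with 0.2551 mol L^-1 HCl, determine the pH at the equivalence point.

2.74

n(C6H5NH2) = 0.3298 x 0.02506 = 0.008265 mol; V(HCl) at equivalence = 0.008265/0.2551 = 0.03240 L.
At equivalence the base is fully converted to C6H5NH3+; total volume = 0.05746 L, so [C6H5NH3+] = 0.008265/0.05746 = 0.1438 M.
Ka(C6H5NH3+) = Kw/Kb = 1.0e-14 / 4.3 x 10^-10 = 2.33e-5.
[H^+] = sqrt(Ka x [C6H5NH3+]) = sqrt(2.33e-5 x 0.1438) = 0.00183 M.
pH = -log(0.00183) = 2.74.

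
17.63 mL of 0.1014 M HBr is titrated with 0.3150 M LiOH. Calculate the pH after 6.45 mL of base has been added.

n(acid) = 0.1014 x 0.01763 = 0.001788 mol; n(LiOH) added = 0.3150 x 0.006450 = 0.002032 mol.
Base is in excess by 0.002032 - 0.001788 = 0.0002441 mol in a total volume of 0.02408 L.
[OH^-] = 0.0002441/0.02408 = 0.01014 M, so pOH = 1.99 and pH = 14.00 - 1.99 = 12.01.

12.01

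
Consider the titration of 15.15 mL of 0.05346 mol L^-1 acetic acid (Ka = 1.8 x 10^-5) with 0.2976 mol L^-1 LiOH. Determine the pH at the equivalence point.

8.70

n(CH3COOH) = 0.05346 x 0.01515 = 0.0008099 mol; V(LiOH) at equivalence = 0.0008099/0.2976 = 0.002722 L.
At equivalence all the acid is converted to CH3COO-; total volume = 0.01515 + 0.002722 = 0.01787 L, so [CH3COO-] = 0.0008099/0.01787 = 0.04532 M.
Kb = Kw/Ka = 1.0e-14 / 1.8 x 10^-5 = 5.56e-10.
[OH^-] = sqrt(Kb x [CH3COO-]) = sqrt(5.56e-10 x 0.04532) = 5.02e-6 M.
pOH = 5.30, so pH = 14.00 - 5.30 = 8.70.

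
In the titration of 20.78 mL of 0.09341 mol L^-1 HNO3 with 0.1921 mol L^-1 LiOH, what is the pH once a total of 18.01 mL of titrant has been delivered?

n(acid) = 0.09341 x 0.02078 = 0.001941 mol; n(LiOH) added = 0.1921 x 0.01801 = 0.003460 mol.
Base is in excess by 0.003460 - 0.001941 = 0.001519 mol in a total volume of 0.03879 L.
[OH^-] = 0.001519/0.03879 = 0.03915 M, so pOH = 1.41 and pH = 14.00 - 1.41 = 12.59.

12.59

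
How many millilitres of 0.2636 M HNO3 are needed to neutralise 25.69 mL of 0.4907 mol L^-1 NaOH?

n(NaOH) = 0.4907 mol/L x 0.02569 L = 0.01261 mol.
At equivalence n(HNO3) = n(NaOH) = 0.01261 mol.
V(HNO3) = 0.01261 / 0.2636 = 0.04782 L = 47.8 mL.

47.8 mL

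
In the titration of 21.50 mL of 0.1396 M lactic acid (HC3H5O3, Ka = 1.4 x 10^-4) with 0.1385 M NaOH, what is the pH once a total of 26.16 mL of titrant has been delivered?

12.12

n(acid) = 0.1396 x 0.02150 = 0.003001 mol; n(NaOH) added = 0.1385 x 0.02616 = 0.003623 mol.
Base is in excess by 0.003623 - 0.003001 = 0.0006218 mol in a total volume of 0.04766 L.
[OH^-] = 0.0006218/0.04766 = 0.01305 M, so pOH = 1.88 and pH = 14.00 - 1.88 = 12.12.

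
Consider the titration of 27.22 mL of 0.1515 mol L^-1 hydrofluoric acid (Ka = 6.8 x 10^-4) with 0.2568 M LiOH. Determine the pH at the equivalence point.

8.07

n(HF) = 0.1515 x 0.02722 = 0.004124 mol; V(LiOH) at equivalence = 0.004124/0.2568 = 0.01606 L.
At equivalence all the acid is converted to F-; total volume = 0.02722 + 0.01606 = 0.04328 L, so [F-] = 0.004124/0.04328 = 0.09529 M.
Kb = Kw/Ka = 1.0e-14 / 6.8 x 10^-4 = 1.47e-11.
[OH^-] = sqrt(Kb x [F-]) = sqrt(1.47e-11 x 0.09529) = 1.18e-6 M.
pOH = 5.93, so pH = 14.00 - 5.93 = 8.07.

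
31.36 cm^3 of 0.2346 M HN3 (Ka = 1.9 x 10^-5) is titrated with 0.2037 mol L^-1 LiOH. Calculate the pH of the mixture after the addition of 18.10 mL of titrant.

Initial n(HN3) = 0.2346 x 0.03136 = 0.007357 mol.
n(LiOH) added = 0.2037 x 0.01810 = 0.003687 mol, converting that many moles of HN3 to N3-.
Remaining n(HN3) = 0.003670 mol; n(N3-) = 0.003687 mol.
By Henderson-Hasselbalch, pH = pKa + log([A^-]/[HA]) = 4.72 + log(0.003687/0.003670) = 4.72 + (+0.00) = 4.72.

4.72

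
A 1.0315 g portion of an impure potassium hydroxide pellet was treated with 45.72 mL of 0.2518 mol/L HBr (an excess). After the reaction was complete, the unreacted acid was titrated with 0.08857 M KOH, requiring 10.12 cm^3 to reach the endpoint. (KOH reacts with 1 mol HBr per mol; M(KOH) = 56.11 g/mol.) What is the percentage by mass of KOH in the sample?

Total n(HBr) added = 0.2518 x 0.04572 = 0.01151 mol.
n(KOH) used = 0.08857 x 0.01012 = 0.0008963 mol, which equals the excess n(HBr).
So n(HBr) consumed by the sample = 0.01151 - 0.0008963 = 0.01062 mol.
n(KOH) = 0.01062 / 1 = 0.01062 mol.
mass KOH = 0.01062 x 56.11 = 0.5957 g, so %KOH = 0.5957/1.0315 x 100 = 57.7%.

57.7%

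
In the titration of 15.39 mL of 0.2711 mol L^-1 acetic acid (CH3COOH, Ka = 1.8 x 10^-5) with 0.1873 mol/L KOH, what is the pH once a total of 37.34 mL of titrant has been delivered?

12.73

n(acid) = 0.2711 x 0.01539 = 0.004172 mol; n(KOH) added = 0.1873 x 0.03734 = 0.006994 mol.
Base is in excess by 0.006994 - 0.004172 = 0.002822 mol in a total volume of 0.05273 L.
[OH^-] = 0.002822/0.05273 = 0.05351 M, so pOH = 1.27 and pH = 14.00 - 1.27 = 12.73.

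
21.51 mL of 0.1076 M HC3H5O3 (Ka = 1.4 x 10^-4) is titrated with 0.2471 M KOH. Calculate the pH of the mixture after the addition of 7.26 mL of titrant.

Initial n(HC3H5O3) = 0.1076 x 0.02151 = 0.002314 mol.
n(KOH) added = 0.2471 x 0.007260 = 0.001794 mol, converting that many moles of HC3H5O3 to C3H5O3-.
Remaining n(HC3H5O3) = 0.0005205 mol; n(C3H5O3-) = 0.001794 mol.
By Henderson-Hasselbalch, pH = pKa + log([A^-]/[HA]) = 3.85 + log(0.001794/0.0005205) = 3.85 + (+0.54) = 4.39.

4.39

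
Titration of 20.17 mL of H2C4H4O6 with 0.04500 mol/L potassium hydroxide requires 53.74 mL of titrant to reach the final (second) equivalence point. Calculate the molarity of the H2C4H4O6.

n(KOH) = 0.04500 x 0.05374 = 0.002418 mol.
At the final (second) equivalence point, 2 mol OH^- react per mol H2C4H4O6, so n(H2C4H4O6) = 0.002418 / 2 = 0.001209 mol.
[H2C4H4O6] = 0.001209 / 0.02017 L = 0.0599 M.

0.0599 M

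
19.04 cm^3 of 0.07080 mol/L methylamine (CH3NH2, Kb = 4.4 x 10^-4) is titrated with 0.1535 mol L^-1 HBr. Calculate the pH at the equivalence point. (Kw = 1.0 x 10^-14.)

5.98

n(CH3NH2) = 0.07080 x 0.01904 = 0.001348 mol; V(HBr) at equivalence = 0.001348/0.1535 = 0.008782 L.
At equivalence the base is fully converted to CH3NH3+; total volume = 0.02782 L, so [CH3NH3+] = 0.001348/0.02782 = 0.04845 M.
Ka(CH3NH3+) = Kw/Kb = 1.0e-14 / 4.4 x 10^-4 = 2.27e-11.
[H^+] = sqrt(Ka x [CH3NH3+]) = sqrt(2.27e-11 x 0.04845) = 1.05e-6 M.
pH = -log(1.05e-6) = 5.98.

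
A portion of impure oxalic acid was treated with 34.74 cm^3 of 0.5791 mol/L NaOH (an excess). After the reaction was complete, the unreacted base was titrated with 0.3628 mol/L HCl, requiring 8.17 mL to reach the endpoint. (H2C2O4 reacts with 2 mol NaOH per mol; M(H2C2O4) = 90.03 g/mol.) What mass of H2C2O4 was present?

0.772 g

Total n(NaOH) added = 0.5791 x 0.03474 = 0.02012 mol.
n(HCl) used = 0.3628 x 0.008170 = 0.002964 mol, which equals the excess n(NaOH).
So n(NaOH) consumed by the sample = 0.02012 - 0.002964 = 0.01715 mol.
n(H2C2O4) = 0.01715 / 2 = 0.008577 mol.
mass = 0.008577 mol x 90.03 g/mol = 0.772 g.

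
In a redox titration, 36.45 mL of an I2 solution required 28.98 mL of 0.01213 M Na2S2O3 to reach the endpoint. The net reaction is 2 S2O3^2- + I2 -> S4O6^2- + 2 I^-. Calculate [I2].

n(Na2S2O3) = 0.01213 x 0.02898 = 0.0003515 mol.
From the balanced equation, 2 mol Na2S2O3 reacts with 1 mol I2, so n(I2) = 0.0003515 x 1/2 = 0.0001758 mol.
[I2] = 0.0001758 / 0.03645 L = 0.00482 M.

0.00482 M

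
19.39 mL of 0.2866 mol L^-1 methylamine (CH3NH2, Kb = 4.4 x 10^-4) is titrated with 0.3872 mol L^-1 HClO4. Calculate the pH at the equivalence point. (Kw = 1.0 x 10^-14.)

5.71

n(CH3NH2) = 0.2866 x 0.01939 = 0.005557 mol; V(HClO4) at equivalence = 0.005557/0.3872 = 0.01435 L.
At equivalence the base is fully converted to CH3NH3+; total volume = 0.03374 L, so [CH3NH3+] = 0.005557/0.03374 = 0.1647 M.
Ka(CH3NH3+) = Kw/Kb = 1.0e-14 / 4.4 x 10^-4 = 2.27e-11.
[H^+] = sqrt(Ka x [CH3NH3+]) = sqrt(2.27e-11 x 0.1647) = 1.93e-6 M.
pH = -log(1.93e-6) = 5.71.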